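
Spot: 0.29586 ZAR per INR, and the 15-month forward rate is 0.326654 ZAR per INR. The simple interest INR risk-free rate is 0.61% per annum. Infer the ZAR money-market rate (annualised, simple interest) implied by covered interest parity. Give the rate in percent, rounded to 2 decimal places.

9.00%

T = 15/12 years.
By CIP, F/S equals the ZAR-to-INR growth ratio: 0.326654/0.29586 = 1.1040830.
INR growth factor: 1 + 0.0061×15/12 = 1.007625.
That pins the ZAR growth at 1.1125016.
(1.1125016 − 1)/T = 0.090001, i.e. 9.00%.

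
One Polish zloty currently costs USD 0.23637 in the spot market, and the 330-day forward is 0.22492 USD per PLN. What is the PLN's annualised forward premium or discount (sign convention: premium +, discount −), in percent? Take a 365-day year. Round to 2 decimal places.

-5.36%

T = 330/365 years.
(F − S)/S = (0.22492 − 0.23637)/0.23637 = -0.0484410.
Annualise by dividing by T: -0.0484410 / (330/365) = -0.053579 → -5.36%.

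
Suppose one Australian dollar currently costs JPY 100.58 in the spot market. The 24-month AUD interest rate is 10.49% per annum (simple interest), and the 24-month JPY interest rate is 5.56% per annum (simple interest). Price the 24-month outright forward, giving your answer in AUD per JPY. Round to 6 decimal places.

T = 2 years.
Growth of 1 JPY over T: 1 + 0.0556×2 = 1.111200.
AUD accumulates by 1 + 0.1049×2 = 1.209800.
So F = 100.58 × 1.111200 / 1.209800 = 92.38262 (JPY/AUD).
Invert for AUD per JPY: 1 / 92.38262 = 0.010825.

0.010825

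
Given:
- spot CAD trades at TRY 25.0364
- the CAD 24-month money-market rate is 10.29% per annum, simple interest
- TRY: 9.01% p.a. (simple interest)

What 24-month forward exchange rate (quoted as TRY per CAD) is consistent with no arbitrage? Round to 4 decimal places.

24.5049

T = 2 years.
TRY accumulates by 1 + 0.0901×2 = 1.180200.
CAD growth factor: 1 + 0.1029×2 = 1.205800.
So F = 25.0364 × 1.180200 / 1.205800 = 24.504859 (TRY/CAD).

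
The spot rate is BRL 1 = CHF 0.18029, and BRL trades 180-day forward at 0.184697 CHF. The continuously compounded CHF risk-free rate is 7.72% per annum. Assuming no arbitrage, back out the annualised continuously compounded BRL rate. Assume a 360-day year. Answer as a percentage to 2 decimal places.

2.89%

T = 180/360 years.
CIP gives F = S · g_CHF/g_BRL, so g_CHF/g_BRL = 0.184697/0.18029 = 1.0244440.
CHF growth factor: e^(0.0772×180/360) = 1.0393547.
That pins the BRL growth at 1.0145549.
Take logs: ln 1.0145549 / (180/360) = 0.028900, so 2.89%.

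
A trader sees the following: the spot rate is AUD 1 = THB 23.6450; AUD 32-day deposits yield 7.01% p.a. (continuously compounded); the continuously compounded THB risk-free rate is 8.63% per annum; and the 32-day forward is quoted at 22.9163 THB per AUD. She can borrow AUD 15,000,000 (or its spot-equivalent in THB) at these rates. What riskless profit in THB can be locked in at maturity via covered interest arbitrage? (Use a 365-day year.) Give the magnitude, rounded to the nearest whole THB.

T = 32/365 years.
Invest the AUD and cover forward: 15,000,000 × 1.00616467731 × 22.9163 = THB 345,863,573.92.
Convert at spot and invest in THB: 15,000,000 × 23.6450 × 1.00759472211 = THB 357,368,658.06.
The quoted forward undervalues AUD, so borrow AUD, convert to THB at spot, deposit the THB at 8.63%, and buy AUD forward at 22.9163 to cover the loan.
Profit = 357,368,658.06 − 345,863,573.92 = THB 11,505,084.

THB 11,505,084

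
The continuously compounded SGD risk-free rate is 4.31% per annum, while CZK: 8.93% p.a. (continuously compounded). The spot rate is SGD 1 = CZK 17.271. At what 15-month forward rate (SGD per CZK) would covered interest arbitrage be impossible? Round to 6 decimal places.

T = 15/12 years.
CZK accumulates by e^(0.0893×15/12) = 1.1180935.
SGD growth factor: e^(0.0431×15/12) = 1.0553527.
Forward (CZK per SGD) = 17.271 × 1.1180935 / 1.0553527 = 18.29776.
Quoted the other way: 1/18.29776 = 0.054651 SGD per CZK.

0.054651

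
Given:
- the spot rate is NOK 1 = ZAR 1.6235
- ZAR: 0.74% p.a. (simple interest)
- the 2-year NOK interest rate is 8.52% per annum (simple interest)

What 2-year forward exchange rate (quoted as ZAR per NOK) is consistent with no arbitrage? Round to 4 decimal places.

1.4077

T = 2 years.
Growth of 1 ZAR over T: 1 + 0.0074×2 = 1.014800.
NOK accumulates by 1 + 0.0852×2 = 1.170400.
So F = 1.6235 × 1.014800 / 1.170400 = 1.407662 (ZAR/NOK).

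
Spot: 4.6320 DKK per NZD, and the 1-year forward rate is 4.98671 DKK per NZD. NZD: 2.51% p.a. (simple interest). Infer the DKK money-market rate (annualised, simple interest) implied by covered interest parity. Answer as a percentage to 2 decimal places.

10.36%

T = 1 year.
By CIP, F/S equals the DKK-to-NZD growth ratio: 4.98671/4.632 = 1.0765782.
The NZD side grows by 1 + 0.0251×1 = 1.025100.
That pins the DKK growth at 1.1036003.
r = (1.1036003 − 1)/1 = 0.103600 → 10.36%.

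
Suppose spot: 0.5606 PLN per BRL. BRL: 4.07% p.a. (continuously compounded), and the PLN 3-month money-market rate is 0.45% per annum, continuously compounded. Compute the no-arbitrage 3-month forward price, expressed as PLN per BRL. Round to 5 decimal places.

0.55555

T = 3/12 years.
Growth of 1 PLN over T: e^(0.0045×3/12) = 1.0011256.
Growth of 1 BRL over T: e^(0.0407×3/12) = 1.0102269.
Forward (PLN per BRL) = 0.5606 × 1.0011256 / 1.0102269 = 0.5555495.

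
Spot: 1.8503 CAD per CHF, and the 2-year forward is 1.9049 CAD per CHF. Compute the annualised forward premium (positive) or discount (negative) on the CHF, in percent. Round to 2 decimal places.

T = 2 years.
CHF trades forward at +2.95087% vs spot over the period.
Annualise by dividing by T: 0.0295087 / 2 = 0.014754 → 1.48%.

+1.48%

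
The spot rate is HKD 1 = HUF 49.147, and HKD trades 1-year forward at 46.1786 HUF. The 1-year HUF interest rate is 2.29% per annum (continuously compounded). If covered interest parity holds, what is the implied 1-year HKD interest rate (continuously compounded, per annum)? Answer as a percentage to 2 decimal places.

T = 1 year.
By CIP, F/S equals the HUF-to-HKD growth ratio: 46.1786/49.147 = 0.9396016.
HUF growth factor: e^(0.0229×1) = 1.0231642.
So the HKD growth factor = 1.0889341.
r = ln(1.0889341)/1 = 0.085199 → 8.52%.

8.52%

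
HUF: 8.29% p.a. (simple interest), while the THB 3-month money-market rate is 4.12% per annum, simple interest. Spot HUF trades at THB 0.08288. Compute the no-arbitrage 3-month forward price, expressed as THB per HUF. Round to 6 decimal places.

T = 3/12 years.
Growth of 1 THB over T: 1 + 0.0412×3/12 = 1.010300.
Growth of 1 HUF over T: 1 + 0.0829×3/12 = 1.020725.
Forward (THB per HUF) = 0.08288 × 1.010300 / 1.020725 = 0.08203352.

0.082034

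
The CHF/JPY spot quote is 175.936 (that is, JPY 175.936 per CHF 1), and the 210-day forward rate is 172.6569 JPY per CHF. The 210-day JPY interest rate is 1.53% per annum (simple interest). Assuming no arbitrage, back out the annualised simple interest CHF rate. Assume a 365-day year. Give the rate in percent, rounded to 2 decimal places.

T = 210/365 years.
By CIP, F/S equals the JPY-to-CHF growth ratio: 172.6569/175.936 = 0.9813620.
The JPY side grows by 1 + 0.0153×210/365 = 1.0088027.
That pins the CHF growth at 1.0279619.
(1.0279619 − 1)/T = 0.048600, i.e. 4.86%.

4.86%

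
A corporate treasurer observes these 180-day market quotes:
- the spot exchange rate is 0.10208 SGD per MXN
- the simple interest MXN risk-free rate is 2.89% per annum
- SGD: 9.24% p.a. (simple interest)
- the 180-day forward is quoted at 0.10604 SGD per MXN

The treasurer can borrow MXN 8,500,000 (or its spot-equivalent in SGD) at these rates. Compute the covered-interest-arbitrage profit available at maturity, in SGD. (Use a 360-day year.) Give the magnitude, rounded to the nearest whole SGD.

SGD 6,598

T = 180/360 years.
Route A — deposit MXN, sell forward: 8,500,000 × 1.014450 × 0.10604 = SGD 914,364.36.
Route B — convert at spot, deposit SGD: 8,500,000 × 0.10208 × 1.046200 = SGD 907,766.82.
The quoted forward overvalues MXN, so borrow SGD, buy MXN at spot, deposit the MXN at 2.89%, and sell the proceeds forward at 0.10604.
The gap between the two covered legs is SGD 6,598.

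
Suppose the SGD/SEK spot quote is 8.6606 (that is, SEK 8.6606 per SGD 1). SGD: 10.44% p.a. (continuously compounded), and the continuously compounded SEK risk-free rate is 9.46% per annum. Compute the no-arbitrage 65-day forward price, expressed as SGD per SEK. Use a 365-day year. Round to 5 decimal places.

0.11567

T = 65/365 years.
SEK growth factor: e^(0.0946×65/365) = 1.0169893.
SGD accumulates by e^(0.1044×65/365) = 1.0187657.
Forward (SEK per SGD) = 8.6606 × 1.0169893 / 1.0187657 = 8.645499.
Invert for SGD per SEK: 1 / 8.645499 = 0.11567.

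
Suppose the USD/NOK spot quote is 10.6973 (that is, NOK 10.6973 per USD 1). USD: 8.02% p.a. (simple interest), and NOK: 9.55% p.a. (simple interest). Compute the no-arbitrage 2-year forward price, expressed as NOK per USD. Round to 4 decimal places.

T = 2 years.
Growth of 1 NOK over T: 1 + 0.0955×2 = 1.191000.
USD accumulates by 1 + 0.0802×2 = 1.160400.
Forward (NOK per USD) = 10.6973 × 1.191000 / 1.160400 = 10.979390.

10.9794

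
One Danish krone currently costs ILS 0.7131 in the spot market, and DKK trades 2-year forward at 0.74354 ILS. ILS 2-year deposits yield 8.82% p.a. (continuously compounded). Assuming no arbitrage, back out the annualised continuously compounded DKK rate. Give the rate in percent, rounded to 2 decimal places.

T = 2 years.
CIP gives F = S · g_ILS/g_DKK, so g_ILS/g_DKK = 0.74354/0.7131 = 1.0426869.
The ILS side grows by e^(0.0882×2) = 1.1929151.
Hence g_DKK = 1.144078.
Take logs: ln 1.144078 / 2 = 0.067300, so 6.73%.

6.73%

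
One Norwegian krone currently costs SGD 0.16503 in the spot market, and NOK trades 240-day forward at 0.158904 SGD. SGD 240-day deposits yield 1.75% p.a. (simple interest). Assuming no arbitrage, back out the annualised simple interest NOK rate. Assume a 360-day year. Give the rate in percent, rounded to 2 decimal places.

7.60%

T = 240/360 years.
F/S = 0.158904/0.16503 = 0.9628795 = (growth of SGD) / (growth of NOK).
SGD growth factor: 1 + 0.0175×240/360 = 1.0116667.
That pins the NOK growth at 1.050668.
r = (1.050668 − 1)/(240/360) = 0.076002 → 7.60%.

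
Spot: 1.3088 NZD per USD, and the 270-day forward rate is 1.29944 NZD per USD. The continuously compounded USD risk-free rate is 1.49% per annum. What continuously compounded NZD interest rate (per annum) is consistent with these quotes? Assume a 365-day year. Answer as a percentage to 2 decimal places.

T = 270/365 years.
By CIP, F/S equals the NZD-to-USD growth ratio: 1.29944/1.3088 = 0.9928484.
USD growth factor: e^(0.0149×270/365) = 1.0110829.
Hence g_NZD = 1.003852.
Take logs: ln 1.003852 / (270/365) = 0.005197, so 0.52%.

0.52%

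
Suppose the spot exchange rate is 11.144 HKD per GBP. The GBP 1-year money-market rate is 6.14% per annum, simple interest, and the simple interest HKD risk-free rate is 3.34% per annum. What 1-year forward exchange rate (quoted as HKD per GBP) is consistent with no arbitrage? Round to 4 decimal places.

10.8500

T = 1 year.
HKD accumulates by 1 + 0.0334×1 = 1.033400.
GBP accumulates by 1 + 0.0614×1 = 1.061400.
So F = 11.144 × 1.033400 / 1.061400 = 10.850018 (HKD/GBP).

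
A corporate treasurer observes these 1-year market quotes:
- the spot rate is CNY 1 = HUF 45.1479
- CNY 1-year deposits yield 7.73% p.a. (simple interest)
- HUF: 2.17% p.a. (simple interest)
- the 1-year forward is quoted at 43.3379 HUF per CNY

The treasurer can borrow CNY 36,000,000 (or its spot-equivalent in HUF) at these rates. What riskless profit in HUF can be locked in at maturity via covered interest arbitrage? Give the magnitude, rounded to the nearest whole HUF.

HUF 20,171,169

T = 1 year.
Keep in CNY, deliver into the forward: 36,000,000·1.077300·43.3379 = HUF 1,680,765,108.12.
Swap to HUF now, deposit: 36,000,000·45.1479·1.021700 = HUF 1,660,593,939.48.
The quoted forward overvalues CNY, so borrow HUF, buy CNY at spot, deposit the CNY at 7.73%, and sell the proceeds forward at 43.3379.
Profit = 1,680,765,108.12 − 1,660,593,939.48 = HUF 20,171,169.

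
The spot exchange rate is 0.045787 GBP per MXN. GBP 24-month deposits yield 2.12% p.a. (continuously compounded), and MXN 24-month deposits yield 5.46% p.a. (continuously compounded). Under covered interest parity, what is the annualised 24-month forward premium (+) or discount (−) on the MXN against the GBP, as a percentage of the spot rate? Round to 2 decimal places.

T = 2 years.
F = S · g_GBP/g_MXN = 0.045787 × 1.0433117/1.1153854 = 0.042828347.
Annualised premium = (F − S)/S × (1/T) = (0.042828347 − 0.045787)/0.045787 ÷ 2 = -3.23%.

-3.23%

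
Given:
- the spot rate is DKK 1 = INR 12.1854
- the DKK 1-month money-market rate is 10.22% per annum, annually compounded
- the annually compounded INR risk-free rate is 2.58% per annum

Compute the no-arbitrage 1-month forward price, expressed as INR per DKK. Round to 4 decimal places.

T = 1/12 years.
INR accumulates by (1 + 0.0258)^(1/12) = 1.00212499.
DKK accumulates by (1 + 0.1022)^(1/12) = 1.00814198.
So F = 12.1854 × 1.00212499 / 1.00814198 = 12.112673 (INR/DKK).

12.1127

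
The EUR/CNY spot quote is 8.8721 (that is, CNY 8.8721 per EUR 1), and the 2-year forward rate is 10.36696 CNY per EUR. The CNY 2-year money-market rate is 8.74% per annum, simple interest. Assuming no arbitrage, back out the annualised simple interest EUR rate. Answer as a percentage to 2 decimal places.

T = 2 years.
CIP gives F = S · g_CNY/g_EUR, so g_CNY/g_EUR = 10.36696/8.8721 = 1.1684900.
The CNY side grows by 1 + 0.0874×2 = 1.174800.
That pins the EUR growth at 1.0054001.
(1.0054001 − 1)/T = 0.002700, i.e. 0.27%.

0.27%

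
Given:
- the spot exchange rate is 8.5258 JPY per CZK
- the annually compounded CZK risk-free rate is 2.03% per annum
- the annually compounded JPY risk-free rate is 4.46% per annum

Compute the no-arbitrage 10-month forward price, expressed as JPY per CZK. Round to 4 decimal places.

T = 10/12 years.
JPY accumulates by (1 + 0.0446)^(10/12) = 1.0370309.
CZK growth factor: (1 + 0.0203)^(10/12) = 1.0168883.
So F = 8.5258 × 1.0370309 / 1.0168883 = 8.694680 (JPY/CZK).

8.6947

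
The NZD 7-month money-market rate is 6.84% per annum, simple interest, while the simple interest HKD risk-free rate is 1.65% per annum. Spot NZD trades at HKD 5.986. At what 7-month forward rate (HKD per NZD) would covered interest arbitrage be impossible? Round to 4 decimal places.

5.8117

T = 7/12 years.
HKD accumulates by 1 + 0.0165×7/12 = 1.009625.
Growth of 1 NZD over T: 1 + 0.0684×7/12 = 1.039900.
Forward (HKD per NZD) = 5.986 × 1.009625 / 1.039900 = 5.811727.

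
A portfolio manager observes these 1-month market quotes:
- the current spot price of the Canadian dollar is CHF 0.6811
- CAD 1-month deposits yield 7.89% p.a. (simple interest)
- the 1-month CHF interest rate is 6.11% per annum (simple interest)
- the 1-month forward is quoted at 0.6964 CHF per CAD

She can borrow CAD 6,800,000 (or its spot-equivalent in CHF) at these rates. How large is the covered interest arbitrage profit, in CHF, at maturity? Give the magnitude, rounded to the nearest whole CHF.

T = 1/12 years.
Keep in CAD, deliver into the forward: 6,800,000·1.006575·0.6964 = CHF 4,766,656.04.
Swap to CHF now, deposit: 6,800,000·0.6811·1.005091667 = CHF 4,655,061.95.
The quoted forward overvalues CAD, so borrow CHF, buy CAD at spot, deposit the CAD at 7.89%, and sell the proceeds forward at 0.6964.
The gap between the two covered legs is CHF 111,594.

CHF 111,594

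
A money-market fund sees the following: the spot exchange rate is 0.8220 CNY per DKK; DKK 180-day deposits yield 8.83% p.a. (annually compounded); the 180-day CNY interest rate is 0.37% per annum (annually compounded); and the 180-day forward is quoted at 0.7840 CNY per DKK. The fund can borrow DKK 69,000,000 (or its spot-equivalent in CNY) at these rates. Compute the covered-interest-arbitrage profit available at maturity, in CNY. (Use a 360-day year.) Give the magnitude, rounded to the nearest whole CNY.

CNY 389,009

T = 180/360 years.
Route A — deposit DKK, sell forward: 69,000,000 × 1.0432161809 × 0.7840 = CNY 56,433,822.52.
Route B — convert at spot, deposit CNY: 69,000,000 × 0.8220 × 1.0018482919 = CNY 56,822,831.42.
The quoted forward undervalues DKK, so borrow DKK, convert to CNY at spot, deposit the CNY at 0.37%, and buy DKK forward at 0.7840 to cover the loan.
The gap between the two covered legs is CNY 389,009.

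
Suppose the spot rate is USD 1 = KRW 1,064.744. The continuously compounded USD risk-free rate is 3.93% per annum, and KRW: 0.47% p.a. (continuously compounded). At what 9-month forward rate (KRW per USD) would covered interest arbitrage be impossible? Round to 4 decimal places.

1037.4693

T = 9/12 years.
KRW growth factor: e^(0.0047×9/12) = 1.0035312201.
USD growth factor: e^(0.0393×9/12) = 1.0299136873.
CIP: F = S · (grow KRW)/(grow USD) = 1064.744 × 1.0035312201/1.0299136873 = 1037.469313 KRW per USD.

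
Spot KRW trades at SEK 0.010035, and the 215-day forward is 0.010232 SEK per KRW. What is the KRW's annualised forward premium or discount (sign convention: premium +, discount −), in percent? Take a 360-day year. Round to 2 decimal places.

T = 215/360 years.
KRW trades forward at +1.96313% vs spot over the period.
Per annum: 0.0196313 / (215/360) = 0.032871 = 3.29%.

+3.29%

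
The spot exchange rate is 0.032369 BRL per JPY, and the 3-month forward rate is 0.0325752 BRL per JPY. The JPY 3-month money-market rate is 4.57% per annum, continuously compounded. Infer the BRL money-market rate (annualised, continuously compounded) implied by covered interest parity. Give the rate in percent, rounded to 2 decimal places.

T = 3/12 years.
By CIP, F/S equals the BRL-to-JPY growth ratio: 0.0325752/0.032369 = 1.0063703.
JPY growth factor: e^(0.0457×3/12) = 1.0114905.
That pins the BRL growth at 1.017934.
Take logs: ln 1.017934 / (3/12) = 0.071100, so 7.11%.

7.11%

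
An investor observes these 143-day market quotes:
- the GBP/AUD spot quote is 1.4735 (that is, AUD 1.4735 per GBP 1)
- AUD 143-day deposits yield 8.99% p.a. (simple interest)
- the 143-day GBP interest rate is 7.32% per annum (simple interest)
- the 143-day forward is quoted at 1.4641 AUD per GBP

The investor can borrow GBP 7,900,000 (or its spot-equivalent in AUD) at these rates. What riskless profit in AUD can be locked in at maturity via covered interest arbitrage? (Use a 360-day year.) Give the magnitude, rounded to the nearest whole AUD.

T = 143/360 years.
Route A — deposit GBP, sell forward: 7,900,000 × 1.0290766667 × 1.4641 = AUD 11,902,702.07.
Route B — convert at spot, deposit AUD: 7,900,000 × 1.4735 × 1.0357102778 = AUD 12,056,340.85.
The quoted forward undervalues GBP, so borrow GBP, convert to AUD at spot, deposit the AUD at 8.99%, and buy GBP forward at 1.4641 to cover the loan.
Profit = 12,056,340.85 − 11,902,702.07 = AUD 153,639.

AUD 153,639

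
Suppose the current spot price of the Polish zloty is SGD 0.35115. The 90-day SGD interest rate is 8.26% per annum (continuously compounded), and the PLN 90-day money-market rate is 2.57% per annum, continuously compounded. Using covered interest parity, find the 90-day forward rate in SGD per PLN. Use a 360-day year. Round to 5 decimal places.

0.35618

T = 90/360 years.
SGD growth factor: e^(0.0826×90/360) = 1.0208647.
PLN growth factor: e^(0.0257×90/360) = 1.0064457.
CIP: F = S · (grow SGD)/(grow PLN) = 0.35115 × 1.0208647/1.0064457 = 0.3561808 SGD per PLN.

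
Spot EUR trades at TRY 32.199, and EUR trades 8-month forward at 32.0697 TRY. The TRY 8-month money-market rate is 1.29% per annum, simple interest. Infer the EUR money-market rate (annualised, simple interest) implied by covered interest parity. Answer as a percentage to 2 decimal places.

T = 8/12 years.
By CIP, F/S equals the TRY-to-EUR growth ratio: 32.0697/32.199 = 0.9959843.
TRY growth factor: 1 + 0.0129×8/12 = 1.008600.
Hence g_EUR = 1.0126666.
(1.0126666 − 1)/T = 0.019000, i.e. 1.90%.

1.90%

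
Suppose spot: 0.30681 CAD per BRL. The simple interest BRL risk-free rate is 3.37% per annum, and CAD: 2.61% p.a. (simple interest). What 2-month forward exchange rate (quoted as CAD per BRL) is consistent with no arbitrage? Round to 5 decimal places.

0.30642

T = 2/12 years.
Growth of 1 CAD over T: 1 + 0.0261×2/12 = 1.004350.
Growth of 1 BRL over T: 1 + 0.0337×2/12 = 1.0056167.
Forward (CAD per BRL) = 0.30681 × 1.004350 / 1.0056167 = 0.3064235.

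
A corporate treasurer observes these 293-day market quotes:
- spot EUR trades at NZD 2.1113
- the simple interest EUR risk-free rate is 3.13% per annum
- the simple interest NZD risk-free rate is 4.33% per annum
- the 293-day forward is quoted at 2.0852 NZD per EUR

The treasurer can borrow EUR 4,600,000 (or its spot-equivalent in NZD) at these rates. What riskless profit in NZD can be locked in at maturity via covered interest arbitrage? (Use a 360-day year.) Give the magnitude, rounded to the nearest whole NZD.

T = 293/360 years.
Keep in EUR, deliver into the forward: 4,600,000·1.025474722·2.0852 = NZD 9,836,271.50.
Swap to NZD now, deposit: 4,600,000·2.1113·1.035241389 = NZD 10,054,243.67.
The quoted forward undervalues EUR, so borrow EUR, convert to NZD at spot, deposit the NZD at 4.33%, and buy EUR forward at 2.0852 to cover the loan.
Arbitrage profit = |9,836,271.50 − 10,054,243.67| = NZD 217,972.

NZD 217,972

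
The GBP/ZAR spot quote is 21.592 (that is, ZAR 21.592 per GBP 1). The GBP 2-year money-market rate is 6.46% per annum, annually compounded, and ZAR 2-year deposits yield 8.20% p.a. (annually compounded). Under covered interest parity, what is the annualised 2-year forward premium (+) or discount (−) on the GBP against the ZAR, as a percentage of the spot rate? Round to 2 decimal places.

T = 2 years.
CIP forward (ZAR per GBP) = 21.592 × 1.170724/1.1333732 = 22.303574.
(F − S)/S ÷ T = (22.303574 − 21.592)/21.592/2 = 0.016478 → 1.65%.

+1.65%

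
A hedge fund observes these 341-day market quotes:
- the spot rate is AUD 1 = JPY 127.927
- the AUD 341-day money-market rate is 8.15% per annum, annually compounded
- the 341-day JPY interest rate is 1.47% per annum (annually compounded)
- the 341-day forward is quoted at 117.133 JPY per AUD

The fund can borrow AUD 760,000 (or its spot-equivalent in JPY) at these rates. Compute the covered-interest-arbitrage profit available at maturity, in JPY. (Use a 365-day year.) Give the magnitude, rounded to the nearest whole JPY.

T = 341/365 years.
Route A — deposit AUD, sell forward: 760,000 × 1.0759427495 × 117.133 = JPY 95,781,585.58.
Route B — convert at spot, deposit JPY: 760,000 × 127.927 × 1.0137268219 = JPY 98,559,103.67.
The quoted forward undervalues AUD, so borrow AUD, convert to JPY at spot, deposit the JPY at 1.47%, and buy AUD forward at 117.133 to cover the loan.
Profit = 98,559,103.67 − 95,781,585.58 = JPY 2,777,518.

JPY 2,777,518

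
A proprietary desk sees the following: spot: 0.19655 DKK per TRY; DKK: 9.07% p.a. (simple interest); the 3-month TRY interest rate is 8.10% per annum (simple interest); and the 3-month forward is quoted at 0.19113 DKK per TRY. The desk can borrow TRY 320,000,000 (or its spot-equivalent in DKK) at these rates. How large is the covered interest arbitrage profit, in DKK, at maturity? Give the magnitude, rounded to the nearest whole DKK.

T = 3/12 years.
Route A — deposit TRY, sell forward: 320,000,000 × 1.020250 × 0.19113 = DKK 62,400,122.40.
Route B — convert at spot, deposit DKK: 320,000,000 × 0.19655 × 1.022675 = DKK 64,322,166.80.
The quoted forward undervalues TRY, so borrow TRY, convert to DKK at spot, deposit the DKK at 9.07%, and buy TRY forward at 0.19113 to cover the loan.
The gap between the two covered legs is DKK 1,922,044.

DKK 1,922,044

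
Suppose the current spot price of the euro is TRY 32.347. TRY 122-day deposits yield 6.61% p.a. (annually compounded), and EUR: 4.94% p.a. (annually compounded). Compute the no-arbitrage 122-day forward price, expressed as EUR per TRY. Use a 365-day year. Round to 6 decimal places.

T = 122/365 years.
TRY accumulates by (1 + 0.0661)^(122/365) = 1.0216247.
Growth of 1 EUR over T: (1 + 0.0494)^(122/365) = 1.0162475.
Forward (TRY per EUR) = 32.347 × 1.0216247 / 1.0162475 = 32.51816.
Invert for EUR per TRY: 1 / 32.51816 = 0.030752.

0.030752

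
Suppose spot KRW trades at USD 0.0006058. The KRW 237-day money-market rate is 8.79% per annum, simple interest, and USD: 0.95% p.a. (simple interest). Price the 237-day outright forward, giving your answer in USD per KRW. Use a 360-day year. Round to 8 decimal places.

0.00057624

T = 237/360 years.
USD accumulates by 1 + 0.0095×237/360 = 1.0062542.
KRW accumulates by 1 + 0.0879×237/360 = 1.0578675.
Forward (USD per KRW) = 0.0006058 × 1.0062542 / 1.0578675 = 0.0005762430.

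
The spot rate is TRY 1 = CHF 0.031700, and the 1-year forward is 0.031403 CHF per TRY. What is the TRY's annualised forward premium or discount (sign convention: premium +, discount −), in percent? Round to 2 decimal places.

T = 1 year.
(F − S)/S = (0.031403 − 0.0317)/0.0317 = -0.0093691.
×(1/T) gives -0.94% p.a.

-0.94%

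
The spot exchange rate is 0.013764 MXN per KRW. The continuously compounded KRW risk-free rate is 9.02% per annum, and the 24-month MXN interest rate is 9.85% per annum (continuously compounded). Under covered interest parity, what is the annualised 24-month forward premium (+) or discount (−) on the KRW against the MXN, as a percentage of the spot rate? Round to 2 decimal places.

+0.84%

T = 2 years.
F = S · g_MXN/g_KRW = 0.013764 × 1.217744/1.1976963 = 0.013994389.
Annualised premium = (F − S)/S × (1/T) = (0.013994389 − 0.013764)/0.013764 ÷ 2 = 0.84%.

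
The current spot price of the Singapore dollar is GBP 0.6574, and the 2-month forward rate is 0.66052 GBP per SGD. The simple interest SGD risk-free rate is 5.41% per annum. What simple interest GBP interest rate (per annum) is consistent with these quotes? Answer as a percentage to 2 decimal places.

8.28%

T = 2/12 years.
F/S = 0.66052/0.6574 = 1.0047460 = (growth of GBP) / (growth of SGD).
SGD growth factor: 1 + 0.0541×2/12 = 1.0090167.
Hence g_GBP = 1.0138055.
r = (1.0138055 − 1)/(2/12) = 0.082833 → 8.28%.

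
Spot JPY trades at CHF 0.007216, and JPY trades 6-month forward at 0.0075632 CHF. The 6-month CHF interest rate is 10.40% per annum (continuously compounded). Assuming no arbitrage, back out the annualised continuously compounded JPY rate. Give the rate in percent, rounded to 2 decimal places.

T = 6/12 years.
By CIP, F/S equals the CHF-to-JPY growth ratio: 0.0075632/0.007216 = 1.0481153.
The CHF side grows by e^(0.1040×6/12) = 1.0533757.
That pins the JPY growth at 1.0050189.
Take logs: ln 1.0050189 / (6/12) = 0.010013, so 1.00%.

1.00%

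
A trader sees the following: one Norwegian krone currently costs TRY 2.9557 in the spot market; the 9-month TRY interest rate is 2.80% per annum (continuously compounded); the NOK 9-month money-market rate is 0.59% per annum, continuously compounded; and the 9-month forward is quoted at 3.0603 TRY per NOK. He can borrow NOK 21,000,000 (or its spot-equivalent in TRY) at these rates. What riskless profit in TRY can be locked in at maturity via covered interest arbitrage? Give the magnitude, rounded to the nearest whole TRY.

T = 9/12 years.
Keep in NOK, deliver into the forward: 21,000,000·1.0044348048·3.0603 = TRY 64,551,308.50.
Swap to TRY now, deposit: 21,000,000·2.9557·1.0212220516 = TRY 63,386,946.38.
The quoted forward overvalues NOK, so borrow TRY, buy NOK at spot, deposit the NOK at 0.59%, and sell the proceeds forward at 3.0603.
Arbitrage profit = |64,551,308.50 − 63,386,946.38| = TRY 1,164,362.

TRY 1,164,362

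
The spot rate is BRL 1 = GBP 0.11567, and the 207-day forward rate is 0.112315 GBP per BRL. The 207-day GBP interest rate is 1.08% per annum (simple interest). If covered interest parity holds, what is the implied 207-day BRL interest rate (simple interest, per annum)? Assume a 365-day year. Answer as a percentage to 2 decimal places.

6.38%

T = 207/365 years.
By CIP, F/S equals the GBP-to-BRL growth ratio: 0.112315/0.11567 = 0.9709951.
The GBP side grows by 1 + 0.0108×207/365 = 1.0061249.
So the BRL growth factor = 1.0361792.
(1.0361792 − 1)/T = 0.063794, i.e. 6.38%.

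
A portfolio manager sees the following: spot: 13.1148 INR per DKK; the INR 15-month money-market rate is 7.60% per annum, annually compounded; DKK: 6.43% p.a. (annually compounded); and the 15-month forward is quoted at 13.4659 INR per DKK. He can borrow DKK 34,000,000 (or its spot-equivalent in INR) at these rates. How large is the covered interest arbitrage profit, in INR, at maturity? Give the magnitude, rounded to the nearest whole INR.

INR 6,271,655

T = 15/12 years.
Route A — deposit DKK, sell forward: 34,000,000 × 1.08101091159 × 13.4659 = INR 494,930,684.37.
Route B — convert at spot, deposit INR: 34,000,000 × 13.1148 × 1.0958858999 = INR 488,659,029.60.
The quoted forward overvalues DKK, so borrow INR, buy DKK at spot, deposit the DKK at 6.43%, and sell the proceeds forward at 13.4659.
Profit = 494,930,684.37 − 488,659,029.60 = INR 6,271,655.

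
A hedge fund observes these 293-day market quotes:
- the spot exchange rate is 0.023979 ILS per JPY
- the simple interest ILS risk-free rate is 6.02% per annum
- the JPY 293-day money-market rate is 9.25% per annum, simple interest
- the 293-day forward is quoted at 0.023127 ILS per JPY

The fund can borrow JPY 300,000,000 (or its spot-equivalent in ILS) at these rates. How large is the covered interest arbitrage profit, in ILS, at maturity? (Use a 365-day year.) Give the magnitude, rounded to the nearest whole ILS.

T = 293/365 years.
Keep in JPY, deliver into the forward: 300,000,000·1.074253425·0.023127 = ILS 7,453,277.69.
Swap to ILS now, deposit: 300,000,000·0.023979·1.048324932 = ILS 7,541,335.06.
The quoted forward undervalues JPY, so borrow JPY, convert to ILS at spot, deposit the ILS at 6.02%, and buy JPY forward at 0.023127 to cover the loan.
The gap between the two covered legs is ILS 88,057.

ILS 88,057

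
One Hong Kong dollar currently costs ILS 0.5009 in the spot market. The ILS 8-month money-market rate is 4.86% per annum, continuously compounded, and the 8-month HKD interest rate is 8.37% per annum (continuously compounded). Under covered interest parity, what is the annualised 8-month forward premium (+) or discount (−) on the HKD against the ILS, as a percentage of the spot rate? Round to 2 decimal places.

-3.47%

T = 8/12 years.
F = S · g_ILS/g_HKD = 0.5009 × 1.0329306/1.0573862 = 0.4893150.
(F − S)/S ÷ T = (0.4893150 − 0.5009)/0.5009/(8/12) = -0.034693 → -3.47%.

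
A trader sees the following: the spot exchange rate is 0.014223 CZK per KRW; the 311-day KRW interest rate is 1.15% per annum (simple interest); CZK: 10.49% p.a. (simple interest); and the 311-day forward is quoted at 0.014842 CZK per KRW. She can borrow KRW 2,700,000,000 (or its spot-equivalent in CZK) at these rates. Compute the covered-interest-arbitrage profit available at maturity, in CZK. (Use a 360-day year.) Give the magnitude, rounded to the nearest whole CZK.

CZK 1,410,655

T = 311/360 years.
Route A — deposit KRW, sell forward: 2,700,000,000 × 1.0099347222 × 0.014842 = CZK 40,471,518.10.
Route B — convert at spot, deposit CZK: 2,700,000,000 × 0.014223 × 1.0906219444 = CZK 41,882,172.97.
The quoted forward undervalues KRW, so borrow KRW, convert to CZK at spot, deposit the CZK at 10.49%, and buy KRW forward at 0.014842 to cover the loan.
Arbitrage profit = |40,471,518.10 − 41,882,172.97| = CZK 1,410,655.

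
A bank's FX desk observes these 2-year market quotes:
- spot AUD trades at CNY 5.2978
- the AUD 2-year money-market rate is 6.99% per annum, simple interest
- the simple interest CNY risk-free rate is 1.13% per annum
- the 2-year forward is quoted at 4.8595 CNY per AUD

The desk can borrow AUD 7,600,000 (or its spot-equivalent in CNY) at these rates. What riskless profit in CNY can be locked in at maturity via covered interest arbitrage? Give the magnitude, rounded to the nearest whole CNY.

T = 2 years.
Keep in AUD, deliver into the forward: 7,600,000·1.139800·4.8595 = CNY 42,095,321.56.
Swap to CNY now, deposit: 7,600,000·5.2978·1.022600 = CNY 41,173,230.13.
The quoted forward overvalues AUD, so borrow CNY, buy AUD at spot, deposit the AUD at 6.99%, and sell the proceeds forward at 4.8595.
The gap between the two covered legs is CNY 922,091.

CNY 922,091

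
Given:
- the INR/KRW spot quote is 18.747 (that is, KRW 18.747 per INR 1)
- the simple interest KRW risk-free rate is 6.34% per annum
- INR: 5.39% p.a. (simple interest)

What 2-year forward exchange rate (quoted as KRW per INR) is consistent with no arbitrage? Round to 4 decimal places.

T = 2 years.
KRW growth factor: 1 + 0.0634×2 = 1.126800.
INR growth factor: 1 + 0.0539×2 = 1.107800.
CIP: F = S · (grow KRW)/(grow INR) = 18.747 × 1.126800/1.107800 = 19.068532 KRW per INR.

19.0685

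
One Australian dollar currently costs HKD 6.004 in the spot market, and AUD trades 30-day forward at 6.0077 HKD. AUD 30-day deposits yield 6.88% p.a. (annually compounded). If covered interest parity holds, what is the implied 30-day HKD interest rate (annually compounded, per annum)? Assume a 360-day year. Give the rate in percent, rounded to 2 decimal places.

T = 30/360 years.
By CIP, F/S equals the HKD-to-AUD growth ratio: 6.0077/6.004 = 1.0006163.
The AUD side grows by (1 + 0.0688)^(30/360) = 1.0055601.
Hence g_HKD = 1.0061798.
Annualise: 1.0061798^(360/30) − 1 = 0.076731 = 7.67%.

7.67%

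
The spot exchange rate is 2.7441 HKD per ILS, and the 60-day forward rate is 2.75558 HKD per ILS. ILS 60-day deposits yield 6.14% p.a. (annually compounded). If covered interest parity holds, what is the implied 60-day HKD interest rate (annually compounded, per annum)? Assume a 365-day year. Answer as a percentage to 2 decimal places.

8.87%

T = 60/365 years.
CIP gives F = S · g_HKD/g_ILS, so g_HKD/g_ILS = 2.75558/2.7441 = 1.0041835.
The ILS side grows by (1 + 0.0614)^(60/365) = 1.0098435.
That pins the HKD growth at 1.0140682.
Annualise: 1.0140682^(365/60) − 1 = 0.088701 = 8.87%.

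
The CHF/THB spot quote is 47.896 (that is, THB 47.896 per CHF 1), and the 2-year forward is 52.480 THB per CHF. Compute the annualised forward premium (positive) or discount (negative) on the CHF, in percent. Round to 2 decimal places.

T = 2 years.
Period premium: (52.480 − 47.896)/47.896 = 0.0957074.
×(1/T) gives 4.79% p.a.

+4.79%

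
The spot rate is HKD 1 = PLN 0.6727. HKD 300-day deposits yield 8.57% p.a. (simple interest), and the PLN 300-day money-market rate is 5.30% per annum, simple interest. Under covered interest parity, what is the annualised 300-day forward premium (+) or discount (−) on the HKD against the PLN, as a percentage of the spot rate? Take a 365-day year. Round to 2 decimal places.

-3.05%

T = 300/365 years.
F = S · g_PLN/g_HKD = 0.6727 × 1.0435616/1.0704384 = 0.6558097.
Annualised premium = (F − S)/S × (1/T) = (0.6558097 − 0.6727)/0.6727 ÷ (300/365) = -3.05%.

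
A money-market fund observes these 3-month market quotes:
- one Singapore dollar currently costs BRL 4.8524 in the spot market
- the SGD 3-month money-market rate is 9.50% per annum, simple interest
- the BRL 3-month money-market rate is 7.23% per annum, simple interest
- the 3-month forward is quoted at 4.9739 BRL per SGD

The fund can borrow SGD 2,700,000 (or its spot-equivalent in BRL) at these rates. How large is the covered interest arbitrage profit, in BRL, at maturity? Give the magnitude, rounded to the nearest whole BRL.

T = 3/12 years.
Keep in SGD, deliver into the forward: 2,700,000·1.023750·4.9739 = BRL 13,748,481.34.
Swap to BRL now, deposit: 2,700,000·4.8524·1.018075 = BRL 13,338,289.25.
The quoted forward overvalues SGD, so borrow BRL, buy SGD at spot, deposit the SGD at 9.50%, and sell the proceeds forward at 4.9739.
Arbitrage profit = |13,748,481.34 − 13,338,289.25| = BRL 410,192.

BRL 410,192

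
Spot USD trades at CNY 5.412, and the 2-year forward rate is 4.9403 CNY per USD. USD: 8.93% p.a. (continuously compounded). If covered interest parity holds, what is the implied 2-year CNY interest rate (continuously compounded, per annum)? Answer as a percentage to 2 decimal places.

T = 2 years.
CIP gives F = S · g_CNY/g_USD, so g_CNY/g_USD = 4.9403/5.412 = 0.9128418.
The USD side grows by e^(0.0893×2) = 1.1955424.
That pins the CNY growth at 1.0913411.
Take logs: ln 1.0913411 / 2 = 0.043704, so 4.37%.

4.37%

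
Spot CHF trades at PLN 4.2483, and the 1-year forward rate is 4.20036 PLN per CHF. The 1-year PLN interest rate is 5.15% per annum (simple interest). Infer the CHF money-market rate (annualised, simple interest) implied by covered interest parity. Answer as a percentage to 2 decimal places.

T = 1 year.
CIP gives F = S · g_PLN/g_CHF, so g_PLN/g_CHF = 4.20036/4.2483 = 0.9887155.
PLN growth factor: 1 + 0.0515×1 = 1.051500.
So the CHF growth factor = 1.0635011.
(1.0635011 − 1)/T = 0.063501, i.e. 6.35%.

6.35%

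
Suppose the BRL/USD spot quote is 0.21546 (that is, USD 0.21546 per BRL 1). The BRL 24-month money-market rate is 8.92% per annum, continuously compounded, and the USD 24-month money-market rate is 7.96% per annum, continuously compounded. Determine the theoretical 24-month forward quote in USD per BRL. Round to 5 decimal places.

T = 2 years.
Growth of 1 USD over T: e^(0.0796×2) = 1.1725724.
BRL accumulates by e^(0.0892×2) = 1.1953033.
Forward (USD per BRL) = 0.21546 × 1.1725724 / 1.1953033 = 0.2113626.

0.21136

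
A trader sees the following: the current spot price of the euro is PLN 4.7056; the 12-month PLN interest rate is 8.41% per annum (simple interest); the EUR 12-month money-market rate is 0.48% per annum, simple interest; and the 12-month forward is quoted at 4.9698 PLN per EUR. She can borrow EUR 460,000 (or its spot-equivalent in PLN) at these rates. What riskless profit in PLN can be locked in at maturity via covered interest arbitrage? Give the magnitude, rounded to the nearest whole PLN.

T = 1 year.
Invest the EUR and cover forward: 460,000 × 1.004800 × 4.9698 = PLN 2,297,081.32.
Convert at spot and invest in PLN: 460,000 × 4.7056 × 1.084100 = PLN 2,346,616.84.
The quoted forward undervalues EUR, so borrow EUR, convert to PLN at spot, deposit the PLN at 8.41%, and buy EUR forward at 4.9698 to cover the loan.
Profit = 2,346,616.84 − 2,297,081.32 = PLN 49,536.

PLN 49,536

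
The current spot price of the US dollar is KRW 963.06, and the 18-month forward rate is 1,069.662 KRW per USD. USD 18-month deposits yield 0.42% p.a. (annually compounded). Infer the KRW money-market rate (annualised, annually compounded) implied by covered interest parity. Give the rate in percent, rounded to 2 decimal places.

7.70%

T = 18/12 years.
F/S = 1069.662/963.06 = 1.1106909 = (growth of KRW) / (growth of USD).
The USD side grows by (1 + 0.0042)^(18/12) = 1.0063066.
That pins the KRW growth at 1.1176956.
r = 1.1176956^(12/18) − 1 = 0.077000 → 7.70%.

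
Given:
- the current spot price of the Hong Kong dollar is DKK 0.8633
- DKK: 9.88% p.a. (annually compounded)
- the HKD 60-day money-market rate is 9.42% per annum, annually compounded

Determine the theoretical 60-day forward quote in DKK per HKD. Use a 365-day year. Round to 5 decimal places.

T = 60/365 years.
DKK accumulates by (1 + 0.0988)^(60/365) = 1.0156086.
HKD growth factor: (1 + 0.0942)^(60/365) = 1.0149084.
So F = 0.8633 × 1.0156086 / 1.0149084 = 0.8638956 (DKK/HKD).

0.86390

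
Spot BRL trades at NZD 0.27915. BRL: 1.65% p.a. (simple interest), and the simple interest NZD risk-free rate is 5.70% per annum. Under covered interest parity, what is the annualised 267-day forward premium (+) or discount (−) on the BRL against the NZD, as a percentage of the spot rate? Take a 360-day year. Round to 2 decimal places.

+4.00%

T = 267/360 years.
CIP forward (NZD per BRL) = 0.27915 × 1.042275/1.0122375 = 0.28743360.
Annualised premium = (F − S)/S × (1/T) = (0.28743360 − 0.27915)/0.27915 ÷ (267/360) = 4.00%.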